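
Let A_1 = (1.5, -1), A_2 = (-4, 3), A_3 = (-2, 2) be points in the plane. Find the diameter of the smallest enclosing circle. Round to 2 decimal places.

Side lengths²: A_1A_2² = 46.25, A_1A_3² = 21.25, A_2A_3² = 5.
Since A_1A_2² = 46.25 ≥ 21.25 + 5 = 26.25, the angle opposite A_1A_2 is not acute, so the smallest enclosing circle has A_1A_2 as diameter.
Centre = midpoint of A_1A_2 = (-1.25, 1), r² = 46.25/4 = 11.5625.
Diameter = 2r = 2√(11.5625) ≈ 6.80.

6.80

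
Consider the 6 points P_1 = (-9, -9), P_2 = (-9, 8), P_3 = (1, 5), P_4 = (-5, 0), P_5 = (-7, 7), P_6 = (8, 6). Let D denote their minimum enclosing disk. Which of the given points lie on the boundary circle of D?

P_1, P_2, P_6

The minimum enclosing circle of a finite set is fixed by two of the points (as a diameter) or three (as a circumcircle).
The minimum enclosing circle is determined by three boundary points: P_1, P_2, P_6.
Their circumcentre is (-47/34, -0.5) with r² = 75301/578.
The farthest remaining point P_5 is at distance² 50753/578 ≤ 75301/578.
The points at distance exactly r from the centre are P_1, P_2, P_6 — 3 points.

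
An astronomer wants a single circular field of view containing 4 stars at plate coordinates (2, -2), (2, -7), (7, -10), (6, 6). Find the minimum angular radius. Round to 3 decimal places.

8.016

By Welzl's lemma the MEC is supported by two points (diametrically opposite) or three points (on a circumcircle).
The farthest pair is (7, -10)–(6, 6) with squared distance 257. The circle on this segment as diameter has centre (6.5, -2) and r² = 257/4 = 64.25.
Check (2, -2): distance² to centre = 20.25 ≤ 64.25, so it lies inside.
All remaining points lie in this disk, and no smaller disk contains both endpoints, so this is the minimum enclosing circle.
r = √(64.25) ≈ 8.016.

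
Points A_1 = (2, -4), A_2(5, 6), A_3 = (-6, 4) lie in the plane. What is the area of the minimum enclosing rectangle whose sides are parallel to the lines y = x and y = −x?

104

In coordinates u = x + y, v = x − y the rectangle is axis-aligned; the map (x,y)→(u,v) scales areas by 2.
u-values: -2, 11, -2; range = 11 − (-2) = 13.
v-values: 6, -1, -10; range = 6 − (-10) = 16.
Area = (13 × 16) / 2 = 104.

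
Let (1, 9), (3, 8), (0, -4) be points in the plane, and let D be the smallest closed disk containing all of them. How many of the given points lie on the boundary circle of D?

2

Call the three points A, B, C in the order given.
Side lengths²: AB² = 5, AC² = 170, BC² = 153.
Since AC² = 170 ≥ 153 + 5 = 158, the angle opposite AC is not acute, so the smallest enclosing circle has AC as diameter.
Centre = midpoint of AC = (0.5, 2.5), r² = 170/4 = 42.5.
The points at distance exactly r from the centre are (1, 9), (0, -4) — 2 points.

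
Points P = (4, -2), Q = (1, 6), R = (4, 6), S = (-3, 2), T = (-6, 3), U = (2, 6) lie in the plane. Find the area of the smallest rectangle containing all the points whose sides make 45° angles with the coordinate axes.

In coordinates u = x + y, v = x − y the rectangle is axis-aligned; the map (x,y)→(u,v) scales areas by 2.
u-values: 2, 7, 10, -1, -3, 8; range = 10 − (-3) = 13.
v-values: 6, -5, -2, -5, -9, -4; range = 6 − (-9) = 15.
Area = (13 × 15) / 2 = 97.5.

97.5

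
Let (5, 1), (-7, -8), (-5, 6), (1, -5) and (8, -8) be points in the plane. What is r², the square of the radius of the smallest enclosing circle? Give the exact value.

9125/98

A smallest enclosing disk is always determined by at most three of the input points on its boundary.
The minimum enclosing circle is determined by three boundary points: (-7, -8), (-5, 6), (8, -8).
Their circumcentre is (0.5, -27/14) with r² = 9125/98.
The farthest remaining point (5, 1) is at distance² 2825/98 ≤ 9125/98.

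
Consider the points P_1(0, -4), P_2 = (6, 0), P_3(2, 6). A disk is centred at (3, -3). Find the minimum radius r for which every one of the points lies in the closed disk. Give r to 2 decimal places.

The required radius is the distance from (3, -3) to the farthest point.
Squared distances: 10, 18, 82.
Maximum is 82, attained at P_3.
r = √82 ≈ 9.06.

9.06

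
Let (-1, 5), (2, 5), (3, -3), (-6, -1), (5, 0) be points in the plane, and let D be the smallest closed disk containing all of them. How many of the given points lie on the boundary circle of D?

By Welzl's lemma the MEC is supported by two points (diametrically opposite) or three points (on a circumcircle).
The minimum enclosing circle is determined by three boundary points: (2, 5), (-6, -1), (5, 0).
Their circumcentre is (-16/29, 2/29) with r² = 25925/841.
The farthest remaining point (-1, 5) is at distance² 20618/841 ≤ 25925/841.
The points at distance exactly r from the centre are (2, 5), (-6, -1), (5, 0) — 3 points.

3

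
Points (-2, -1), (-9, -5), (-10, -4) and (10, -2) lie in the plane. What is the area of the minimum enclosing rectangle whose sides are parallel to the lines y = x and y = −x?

In coordinates u = x + y, v = x − y the rectangle is axis-aligned; the map (x,y)→(u,v) scales areas by 2.
u-values: -3, -14, -14, 8; range = 8 − (-14) = 22.
v-values: -1, -4, -6, 12; range = 12 − (-6) = 18.
Area = (22 × 18) / 2 = 198.

198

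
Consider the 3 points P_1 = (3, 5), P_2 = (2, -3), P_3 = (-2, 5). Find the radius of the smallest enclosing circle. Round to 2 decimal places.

Side lengths²: P_1P_2² = 65, P_1P_3² = 25, P_2P_3² = 80.
Since P_2P_3² = 80 < 65 + 25 = 90, the triangle is acute, so the smallest enclosing circle is the circumcircle.
Circumcentre = (0.5, 1.25), r² = 20.3125.
r = √(20.3125) ≈ 4.51.

4.51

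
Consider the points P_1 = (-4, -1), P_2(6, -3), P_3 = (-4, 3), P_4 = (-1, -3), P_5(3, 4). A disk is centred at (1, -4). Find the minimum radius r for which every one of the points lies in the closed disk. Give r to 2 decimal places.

The required radius is the distance from (1, -4) to the farthest point.
Squared distances: 34, 26, 74, 5, 68.
Maximum is 74, attained at P_3.
r = √74 ≈ 8.60.

8.60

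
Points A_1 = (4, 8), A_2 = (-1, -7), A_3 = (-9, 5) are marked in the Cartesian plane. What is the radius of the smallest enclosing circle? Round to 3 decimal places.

8.451

Side lengths²: A_1A_2² = 250, A_1A_3² = 178, A_2A_3² = 208.
Since A_1A_2² = 250 < 208 + 178 = 386, the triangle is acute, so the smallest enclosing circle is the circumcircle.
Circumcentre = (-4/3, 13/9), r² = 5785/81.
r = √(5785/81) ≈ 8.451.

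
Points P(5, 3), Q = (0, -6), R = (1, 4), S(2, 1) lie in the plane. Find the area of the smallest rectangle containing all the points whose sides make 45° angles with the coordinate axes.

63

In coordinates u = x + y, v = x − y the rectangle is axis-aligned; the map (x,y)→(u,v) scales areas by 2.
u-values: 8, -6, 5, 3; range = 8 − (-6) = 14.
v-values: 2, 6, -3, 1; range = 6 − (-3) = 9.
Area = (14 × 9) / 2 = 63.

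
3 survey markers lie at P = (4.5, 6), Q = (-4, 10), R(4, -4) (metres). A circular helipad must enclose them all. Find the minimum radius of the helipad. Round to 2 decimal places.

Side lengths²: PQ² = 88.25, PR² = 100.25, QR² = 260.
Since QR² = 260 ≥ 100.25 + 88.25 = 188.5, the angle opposite QR is not acute, so the smallest enclosing circle has QR as diameter.
Centre = midpoint of QR = (0, 3), r² = 260/4 = 65.
r = √65 ≈ 8.06.

8.06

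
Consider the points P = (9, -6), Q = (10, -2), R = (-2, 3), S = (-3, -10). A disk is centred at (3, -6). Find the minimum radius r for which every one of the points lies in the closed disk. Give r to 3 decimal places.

The required radius is the distance from (3, -6) to the farthest point.
Squared distances: 36, 65, 106, 52.
Maximum is 106, attained at R.
r = √106 ≈ 10.296.

10.296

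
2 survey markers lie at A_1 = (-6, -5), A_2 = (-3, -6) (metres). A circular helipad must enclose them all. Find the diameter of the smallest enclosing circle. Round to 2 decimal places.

3.16

The smallest circle enclosing two points has them as diameter endpoints.
Centre = midpoint = (-4.5, -5.5); r² = |A_1A_2|²/4 = 10/4 = 2.5.
Diameter = 2r = 2√(2.5) ≈ 3.16.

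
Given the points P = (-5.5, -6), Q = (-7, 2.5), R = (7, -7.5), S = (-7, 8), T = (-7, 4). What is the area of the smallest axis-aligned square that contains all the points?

240.25

The bounding box has width 14 and height 15.5.
An axis-aligned square enclosing the set must have side ≥ max(width, height).
So the minimum side is max(14, 15.5) = 15.5.
Area = 15.5² = 240.25.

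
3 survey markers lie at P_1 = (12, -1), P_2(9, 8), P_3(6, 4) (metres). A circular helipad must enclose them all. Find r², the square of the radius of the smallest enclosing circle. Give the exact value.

22.5

Side lengths²: P_1P_2² = 90, P_1P_3² = 61, P_2P_3² = 25.
Since P_1P_2² = 90 ≥ 61 + 25 = 86, the angle opposite P_1P_2 is not acute, so the smallest enclosing circle has P_1P_2 as diameter.
Centre = midpoint of P_1P_2 = (10.5, 3.5), r² = 90/4 = 22.5.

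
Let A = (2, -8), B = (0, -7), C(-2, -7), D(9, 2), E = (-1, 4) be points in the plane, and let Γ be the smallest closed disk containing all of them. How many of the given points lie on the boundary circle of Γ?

The minimum enclosing circle is determined by three boundary points: C, D, E.
Their circumcentre is (169/56, -107/56) with r² = 80093/1568.
The farthest remaining point A is at distance² 59765/1568 ≤ 80093/1568.
The points at distance exactly r from the centre are C, D, E — 3 points.

3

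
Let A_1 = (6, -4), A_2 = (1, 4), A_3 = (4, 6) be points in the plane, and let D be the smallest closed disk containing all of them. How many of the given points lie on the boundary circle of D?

Side lengths²: A_1A_2² = 89, A_1A_3² = 104, A_2A_3² = 13.
Since A_1A_3² = 104 ≥ 89 + 13 = 102, the angle opposite A_1A_3 is not acute, so the smallest enclosing circle has A_1A_3 as diameter.
Centre = midpoint of A_1A_3 = (5, 1), r² = 104/4 = 26.
The points at distance exactly r from the centre are A_1, A_3 — 2 points.

2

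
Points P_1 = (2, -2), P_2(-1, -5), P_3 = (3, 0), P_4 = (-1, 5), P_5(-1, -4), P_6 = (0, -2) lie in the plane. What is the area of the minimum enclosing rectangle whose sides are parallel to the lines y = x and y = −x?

50

In coordinates u = x + y, v = x − y the rectangle is axis-aligned; the map (x,y)→(u,v) scales areas by 2.
u-values: 0, -6, 3, 4, -5, -2; range = 4 − (-6) = 10.
v-values: 4, 4, 3, -6, 3, 2; range = 4 − (-6) = 10.
Area = (10 × 10) / 2 = 50.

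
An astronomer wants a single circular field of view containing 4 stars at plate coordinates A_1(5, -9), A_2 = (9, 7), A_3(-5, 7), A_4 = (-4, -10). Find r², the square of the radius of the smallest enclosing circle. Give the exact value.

33205/289

The minimum enclosing circle is determined by three boundary points: A_2, A_3, A_4.
Their circumcentre is (2, -19/17) with r² = 33205/289.
The farthest remaining point A_1 is at distance² 20557/289 ≤ 33205/289.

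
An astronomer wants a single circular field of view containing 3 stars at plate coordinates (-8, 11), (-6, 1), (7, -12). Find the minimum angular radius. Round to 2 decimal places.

Call the three points A, B, C in the order given.
Side lengths²: AB² = 104, AC² = 754, BC² = 338.
Since AC² = 754 ≥ 338 + 104 = 442, the angle opposite AC is not acute, so the smallest enclosing circle has AC as diameter.
Centre = midpoint of AC = (-0.5, -0.5), r² = 754/4 = 188.5.
r = √(188.5) ≈ 13.73.

13.73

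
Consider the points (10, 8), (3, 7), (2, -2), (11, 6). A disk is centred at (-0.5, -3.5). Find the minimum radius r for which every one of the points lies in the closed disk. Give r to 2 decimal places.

The required radius is the distance from (-0.5, -3.5) to the farthest point.
Squared distances: 242.5, 122.5, 8.5, 222.5.
Maximum is 242.5, attained at (10, 8).
r = √(242.5) ≈ 15.57.

15.57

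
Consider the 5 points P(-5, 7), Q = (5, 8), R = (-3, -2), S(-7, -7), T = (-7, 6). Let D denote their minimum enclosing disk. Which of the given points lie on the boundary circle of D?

The farthest pair is Q–S with squared distance 369. The circle on this segment as diameter has centre (-1, 0.5) and r² = 369/4 = 92.25.
Check P: distance² to centre = 58.25 ≤ 92.25, so it lies inside.
All remaining points lie in this disk, and no smaller disk contains both endpoints, so this is the minimum enclosing circle.
The points at distance exactly r from the centre are Q, S — 2 points.

Q, S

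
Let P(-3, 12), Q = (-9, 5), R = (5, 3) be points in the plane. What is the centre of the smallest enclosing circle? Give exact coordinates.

(-41/22, 109/22)

Side lengths²: PQ² = 85, PR² = 145, QR² = 200.
Since QR² = 200 < 145 + 85 = 230, the triangle is acute, so the smallest enclosing circle is the circumcircle.
Circumcentre = (-41/22, 109/22), r² = 12325/242.
Centre = (-41/22, 109/22).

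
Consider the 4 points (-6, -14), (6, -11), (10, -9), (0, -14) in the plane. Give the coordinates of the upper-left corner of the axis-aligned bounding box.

x-range [-6, 10], y-range [-14, -9].
The upper-left corner is (-6, -9).

(-6, -9)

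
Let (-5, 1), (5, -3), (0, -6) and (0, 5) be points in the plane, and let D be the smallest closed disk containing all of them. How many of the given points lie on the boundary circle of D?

3

By Welzl's lemma the MEC is supported by two points (diametrically opposite) or three points (on a circumcircle).
The minimum enclosing circle is determined by three boundary points: (5, -3), (0, -6), (0, 5).
Their circumcentre is (0.1, -0.5) with r² = 30.26.
The farthest remaining point (-5, 1) is at distance² 28.26 ≤ 30.26.
The points at distance exactly r from the centre are (5, -3), (0, -6), (0, 5) — 3 points.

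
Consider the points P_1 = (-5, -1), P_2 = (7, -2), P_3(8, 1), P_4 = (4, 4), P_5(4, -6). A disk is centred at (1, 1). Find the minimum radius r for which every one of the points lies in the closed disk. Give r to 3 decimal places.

7.616

The required radius is the distance from (1, 1) to the farthest point.
Squared distances: 40, 45, 49, 18, 58.
Maximum is 58, attained at P_5.
r = √58 ≈ 7.616.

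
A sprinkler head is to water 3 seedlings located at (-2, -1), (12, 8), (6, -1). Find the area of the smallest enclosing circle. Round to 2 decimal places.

Call the three points A, B, C in the order given.
Side lengths²: AB² = 277, AC² = 64, BC² = 117.
Since AB² = 277 ≥ 117 + 64 = 181, the angle opposite AB is not acute, so the smallest enclosing circle has AB as diameter.
Centre = midpoint of AB = (5, 3.5), r² = 277/4 = 69.25.
Area = π·r² = π·69.25 ≈ 217.56.

217.56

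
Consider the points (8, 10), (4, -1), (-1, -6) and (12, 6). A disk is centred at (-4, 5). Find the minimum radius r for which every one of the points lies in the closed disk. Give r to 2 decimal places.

The required radius is the distance from (-4, 5) to the farthest point.
Squared distances: 169, 100, 130, 257.
Maximum is 257, attained at (12, 6).
r = √257 ≈ 16.03.

16.03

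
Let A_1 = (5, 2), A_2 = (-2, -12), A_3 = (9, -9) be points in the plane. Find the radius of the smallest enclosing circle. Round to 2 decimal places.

7.85

Side lengths²: A_1A_2² = 245, A_1A_3² = 137, A_2A_3² = 130.
Since A_1A_2² = 245 < 137 + 130 = 267, the triangle is acute, so the smallest enclosing circle is the circumcircle.
Circumcentre = (79/38, -201/38), r² = 44525/722.
r = √(44525/722) ≈ 7.85.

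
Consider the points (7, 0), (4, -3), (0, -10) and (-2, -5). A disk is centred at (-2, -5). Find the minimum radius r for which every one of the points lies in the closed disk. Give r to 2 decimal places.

10.30

The required radius is the distance from (-2, -5) to the farthest point.
Squared distances: 106, 40, 29, 0.
Maximum is 106, attained at (7, 0).
r = √106 ≈ 10.30.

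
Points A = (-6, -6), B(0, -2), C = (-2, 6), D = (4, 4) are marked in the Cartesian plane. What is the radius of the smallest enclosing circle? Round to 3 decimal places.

A smallest enclosing disk is always determined by at most three of the input points on its boundary.
The farthest pair is A–D with squared distance 200. The circle on this segment as diameter has centre (-1, -1) and r² = 200/4 = 50.
Check B: distance² to centre = 2 ≤ 50, so it lies inside.
All remaining points lie in this disk, and no smaller disk contains both endpoints, so this is the minimum enclosing circle.
r = √50 ≈ 7.071.

7.071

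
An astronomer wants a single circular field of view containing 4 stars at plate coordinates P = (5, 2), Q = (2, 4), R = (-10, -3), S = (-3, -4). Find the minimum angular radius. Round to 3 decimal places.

7.906

A smallest enclosing disk is always determined by at most three of the input points on its boundary.
The farthest pair is P–R with squared distance 250. The circle on this segment as diameter has centre (-2.5, -0.5) and r² = 250/4 = 62.5.
Check Q: distance² to centre = 40.5 ≤ 62.5, so it lies inside.
All remaining points lie in this disk, and no smaller disk contains both endpoints, so this is the minimum enclosing circle.
r = √(62.5) ≈ 7.906.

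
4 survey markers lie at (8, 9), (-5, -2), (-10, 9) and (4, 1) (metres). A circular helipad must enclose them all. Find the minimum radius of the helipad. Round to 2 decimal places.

9.35

The minimum enclosing circle of a finite set is fixed by two of the points (as a diameter) or three (as a circumcircle).
The minimum enclosing circle is determined by three boundary points: (8, 9), (-5, -2), (-10, 9).
Their circumcentre is (-1, 71/11) with r² = 10585/121.
The farthest remaining point (4, 1) is at distance² 6625/121 ≤ 10585/121.
r = √(10585/121) ≈ 9.35.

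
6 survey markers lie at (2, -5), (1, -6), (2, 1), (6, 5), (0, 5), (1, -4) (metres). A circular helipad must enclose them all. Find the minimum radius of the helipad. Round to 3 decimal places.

By Welzl's lemma the MEC is supported by two points (diametrically opposite) or three points (on a circumcircle).
The minimum enclosing circle is determined by three boundary points: (1, -6), (6, 5), (0, 5).
Their circumcentre is (3, -3/11) with r² = 4453/121.
The farthest remaining point (2, -5) is at distance² 2825/121 ≤ 4453/121.
r = √(4453/121) ≈ 6.066.

6.066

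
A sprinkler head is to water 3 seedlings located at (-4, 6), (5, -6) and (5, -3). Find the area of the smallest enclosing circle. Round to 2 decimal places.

Call the three points A, B, C in the order given.
Side lengths²: AB² = 225, AC² = 162, BC² = 9.
Since AB² = 225 ≥ 162 + 9 = 171, the angle opposite AB is not acute, so the smallest enclosing circle has AB as diameter.
Centre = midpoint of AB = (0.5, 0), r² = 225/4 = 56.25.
Area = π·r² = π·56.25 ≈ 176.71.

176.71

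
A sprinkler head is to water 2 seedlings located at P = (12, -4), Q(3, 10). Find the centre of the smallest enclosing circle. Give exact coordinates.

(7.5, 3)

The smallest circle enclosing two points has them as diameter endpoints.
Centre = midpoint = (7.5, 3); r² = |PQ|²/4 = 277/4 = 69.25.
Centre = (7.5, 3).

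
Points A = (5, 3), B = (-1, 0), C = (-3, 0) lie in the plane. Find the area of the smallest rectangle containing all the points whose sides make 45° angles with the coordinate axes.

In coordinates u = x + y, v = x − y the rectangle is axis-aligned; the map (x,y)→(u,v) scales areas by 2.
u-values: 8, -1, -3; range = 8 − (-3) = 11.
v-values: 2, -1, -3; range = 2 − (-3) = 5.
Area = (11 × 5) / 2 = 27.5.

27.5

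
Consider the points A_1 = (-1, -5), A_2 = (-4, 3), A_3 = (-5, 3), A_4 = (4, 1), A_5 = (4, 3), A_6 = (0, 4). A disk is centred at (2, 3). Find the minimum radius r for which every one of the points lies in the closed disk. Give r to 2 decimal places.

The required radius is the distance from (2, 3) to the farthest point.
Squared distances: 73, 36, 49, 8, 4, 5.
Maximum is 73, attained at A_1.
r = √73 ≈ 8.54.

8.54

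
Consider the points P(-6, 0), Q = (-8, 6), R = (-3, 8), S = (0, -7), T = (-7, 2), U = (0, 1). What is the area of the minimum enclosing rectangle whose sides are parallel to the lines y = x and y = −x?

126

In coordinates u = x + y, v = x − y the rectangle is axis-aligned; the map (x,y)→(u,v) scales areas by 2.
u-values: -6, -2, 5, -7, -5, 1; range = 5 − (-7) = 12.
v-values: -6, -14, -11, 7, -9, -1; range = 7 − (-14) = 21.
Area = (12 × 21) / 2 = 126.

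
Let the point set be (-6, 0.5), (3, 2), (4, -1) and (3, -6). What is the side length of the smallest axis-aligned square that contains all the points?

The bounding box has width 10 and height 8.
An axis-aligned square enclosing the set must have side ≥ max(width, height).
So the minimum side is max(10, 8) = 10.

10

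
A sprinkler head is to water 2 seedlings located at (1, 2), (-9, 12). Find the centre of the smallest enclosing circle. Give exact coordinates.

(-4, 7)

The smallest circle enclosing two points has them as diameter endpoints.
Centre = midpoint = (-4, 7); r² = |(1, 2)−(-9, 12)|²/4 = 200/4 = 50.
Centre = (-4, 7).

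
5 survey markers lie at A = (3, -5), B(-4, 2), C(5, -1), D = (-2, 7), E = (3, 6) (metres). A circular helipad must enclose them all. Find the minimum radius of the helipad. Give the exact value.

6.5

The farthest pair is A–D with squared distance 169. The circle on this segment as diameter has centre (0.5, 1) and r² = 169/4 = 42.25.
Check B: distance² to centre = 21.25 ≤ 42.25, so it lies inside.
All remaining points lie in this disk, and no smaller disk contains both endpoints, so this is the minimum enclosing circle.
r = √(42.25) = 6.5.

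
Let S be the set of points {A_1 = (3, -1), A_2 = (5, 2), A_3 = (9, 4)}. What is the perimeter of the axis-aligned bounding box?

Width = max x − min x = 9 − 3 = 6.
Height = max y − min y = 4 − (-1) = 5.
Perimeter = 2(6 + 5) = 22.

22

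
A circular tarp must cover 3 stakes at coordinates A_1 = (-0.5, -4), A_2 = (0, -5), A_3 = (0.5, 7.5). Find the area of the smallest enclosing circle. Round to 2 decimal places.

122.91

Side lengths²: A_1A_2² = 1.25, A_1A_3² = 133.25, A_2A_3² = 156.5.
Since A_2A_3² = 156.5 ≥ 133.25 + 1.25 = 134.5, the angle opposite A_2A_3 is not acute, so the smallest enclosing circle has A_2A_3 as diameter.
Centre = midpoint of A_2A_3 = (0.25, 1.25), r² = 156.5/4 = 39.125.
Area = π·r² = π·39.125 ≈ 122.91.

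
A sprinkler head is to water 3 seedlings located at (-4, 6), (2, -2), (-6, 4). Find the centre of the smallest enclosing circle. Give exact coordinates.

(-11/7, 11/7)

Call the three points A, B, C in the order given.
Side lengths²: AB² = 100, AC² = 8, BC² = 100.
Since BC² = 100 < 100 + 8 = 108, the triangle is acute, so the smallest enclosing circle is the circumcircle.
Circumcentre = (-11/7, 11/7), r² = 1250/49.
Centre = (-11/7, 11/7).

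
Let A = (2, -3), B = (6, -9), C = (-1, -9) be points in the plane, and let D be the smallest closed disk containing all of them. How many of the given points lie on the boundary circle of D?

3

Side lengths²: AB² = 52, AC² = 45, BC² = 49.
Since AB² = 52 < 49 + 45 = 94, the triangle is acute, so the smallest enclosing circle is the circumcircle.
Circumcentre = (2.5, -7), r² = 16.25.
The points at distance exactly r from the centre are A, B, C — 3 points.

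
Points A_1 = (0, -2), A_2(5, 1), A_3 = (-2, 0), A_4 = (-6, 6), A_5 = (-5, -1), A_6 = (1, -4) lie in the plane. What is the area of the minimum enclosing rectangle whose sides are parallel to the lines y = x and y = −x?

102

In coordinates u = x + y, v = x − y the rectangle is axis-aligned; the map (x,y)→(u,v) scales areas by 2.
u-values: -2, 6, -2, 0, -6, -3; range = 6 − (-6) = 12.
v-values: 2, 4, -2, -12, -4, 5; range = 5 − (-12) = 17.
Area = (12 × 17) / 2 = 102.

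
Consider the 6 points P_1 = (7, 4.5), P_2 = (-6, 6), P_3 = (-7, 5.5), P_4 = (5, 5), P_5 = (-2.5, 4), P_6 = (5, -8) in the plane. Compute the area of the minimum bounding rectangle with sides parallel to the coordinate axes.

196

x ranges over [-7, 7], width 14.
y ranges over [-8, 6], height 14.
Area = 14 × 14 = 196.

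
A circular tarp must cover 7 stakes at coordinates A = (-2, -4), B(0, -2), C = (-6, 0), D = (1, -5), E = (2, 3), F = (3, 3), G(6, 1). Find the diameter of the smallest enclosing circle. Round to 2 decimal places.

A smallest enclosing disk is always determined by at most three of the input points on its boundary.
The farthest pair is C–G with squared distance 145. The circle on this segment as diameter has centre (0, 0.5) and r² = 145/4 = 36.25.
Check A: distance² to centre = 24.25 ≤ 36.25, so it lies inside.
All remaining points lie in this disk, and no smaller disk contains both endpoints, so this is the minimum enclosing circle.
Diameter = 2r = 2√(36.25) ≈ 12.04.

12.04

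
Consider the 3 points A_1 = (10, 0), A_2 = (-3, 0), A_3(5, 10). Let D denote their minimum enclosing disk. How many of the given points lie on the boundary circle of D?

3

Side lengths²: A_1A_2² = 169, A_1A_3² = 125, A_2A_3² = 164.
Since A_1A_2² = 169 < 164 + 125 = 289, the triangle is acute, so the smallest enclosing circle is the circumcircle.
Circumcentre = (3.5, 3), r² = 51.25.
The points at distance exactly r from the centre are A_1, A_2, A_3 — 3 points.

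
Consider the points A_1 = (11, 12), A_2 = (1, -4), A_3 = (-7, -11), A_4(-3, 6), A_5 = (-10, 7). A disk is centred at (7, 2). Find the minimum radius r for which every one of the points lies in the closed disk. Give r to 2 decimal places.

19.10

The required radius is the distance from (7, 2) to the farthest point.
Squared distances: 116, 72, 365, 116, 314.
Maximum is 365, attained at A_3.
r = √365 ≈ 19.10.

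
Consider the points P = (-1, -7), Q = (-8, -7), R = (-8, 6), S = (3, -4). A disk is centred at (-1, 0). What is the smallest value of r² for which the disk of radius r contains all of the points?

98

The required radius is the distance from (-1, 0) to the farthest point.
Squared distances: 49, 98, 85, 32.
Maximum is 98, attained at Q.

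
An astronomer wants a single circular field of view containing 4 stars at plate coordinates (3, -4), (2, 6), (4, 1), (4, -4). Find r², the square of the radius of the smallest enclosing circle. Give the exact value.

26

By Welzl's lemma the MEC is supported by two points (diametrically opposite) or three points (on a circumcircle).
The farthest pair is (2, 6)–(4, -4) with squared distance 104. The circle on this segment as diameter has centre (3, 1) and r² = 104/4 = 26.
Check (3, -4): distance² to centre = 25 ≤ 26, so it lies inside.
All remaining points lie in this disk, and no smaller disk contains both endpoints, so this is the minimum enclosing circle.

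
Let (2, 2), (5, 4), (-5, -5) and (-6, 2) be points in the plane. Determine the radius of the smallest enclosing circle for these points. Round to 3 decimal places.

A smallest enclosing disk is always determined by at most three of the input points on its boundary.
The farthest pair is (5, 4)–(-5, -5) with squared distance 181. The circle on this segment as diameter has centre (0, -0.5) and r² = 181/4 = 45.25.
Check (2, 2): distance² to centre = 10.25 ≤ 45.25, so it lies inside.
All remaining points lie in this disk, and no smaller disk contains both endpoints, so this is the minimum enclosing circle.
r = √(45.25) ≈ 6.727.

6.727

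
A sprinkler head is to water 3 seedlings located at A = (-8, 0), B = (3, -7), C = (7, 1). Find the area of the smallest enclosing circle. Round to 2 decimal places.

Side lengths²: AB² = 170, AC² = 226, BC² = 80.
Since AC² = 226 < 170 + 80 = 250, the triangle is acute, so the smallest enclosing circle is the circumcircle.
Circumcentre = (-13/29, -8/29), r² = 48025/841.
Area = π·r² = π·48025/841 ≈ 179.40.

179.40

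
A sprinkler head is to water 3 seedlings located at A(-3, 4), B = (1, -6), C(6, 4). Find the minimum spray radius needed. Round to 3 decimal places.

Side lengths²: AB² = 116, AC² = 81, BC² = 125.
Since BC² = 125 < 116 + 81 = 197, the triangle is acute, so the smallest enclosing circle is the circumcircle.
Circumcentre = (1.5, 0), r² = 36.25.
r = √(36.25) ≈ 6.021.

6.021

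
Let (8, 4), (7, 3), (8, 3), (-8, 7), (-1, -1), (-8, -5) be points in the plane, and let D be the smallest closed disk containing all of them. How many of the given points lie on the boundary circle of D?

The minimum enclosing circle of a finite set is fixed by two of the points (as a diameter) or three (as a circumcircle).
The minimum enclosing circle is determined by three boundary points: (8, 4), (-8, 7), (-8, -5).
Their circumcentre is (-0.84375, 1) with r² = 87.2119140625.
The farthest remaining point (8, 3) is at distance² 82.2119140625 ≤ 87.2119140625.
The points at distance exactly r from the centre are (8, 4), (-8, 7), (-8, -5) — 3 points.

3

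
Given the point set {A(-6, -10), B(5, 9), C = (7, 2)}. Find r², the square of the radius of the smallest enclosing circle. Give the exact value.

Side lengths²: AB² = 482, AC² = 313, BC² = 53.
Since AB² = 482 ≥ 313 + 53 = 366, the angle opposite AB is not acute, so the smallest enclosing circle has AB as diameter.
Centre = midpoint of AB = (-0.5, -0.5), r² = 482/4 = 120.5.

120.5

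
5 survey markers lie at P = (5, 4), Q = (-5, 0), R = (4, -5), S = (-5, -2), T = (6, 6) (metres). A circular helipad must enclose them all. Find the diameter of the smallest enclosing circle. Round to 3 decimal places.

By Welzl's lemma the MEC is supported by two points (diametrically opposite) or three points (on a circumcircle).
The minimum enclosing circle is determined by three boundary points: R, S, T.
Their circumcentre is (15/14, 17/14) with r² = 4625/98.
The farthest remaining point Q is at distance² 3757/98 ≤ 4625/98.
Diameter = 2r = 2√(4625/98) ≈ 13.740.

13.740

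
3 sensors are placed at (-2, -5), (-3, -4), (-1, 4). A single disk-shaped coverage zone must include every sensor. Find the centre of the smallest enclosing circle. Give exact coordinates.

Call the three points A, B, C in the order given.
Side lengths²: AB² = 2, AC² = 82, BC² = 68.
Since AC² = 82 ≥ 68 + 2 = 70, the angle opposite AC is not acute, so the smallest enclosing circle has AC as diameter.
Centre = midpoint of AC = (-1.5, -0.5), r² = 82/4 = 20.5.
Centre = (-1.5, -0.5).

(-1.5, -0.5)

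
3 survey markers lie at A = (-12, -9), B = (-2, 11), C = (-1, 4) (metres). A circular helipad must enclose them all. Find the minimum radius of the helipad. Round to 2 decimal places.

Side lengths²: AB² = 500, AC² = 290, BC² = 50.
Since AB² = 500 ≥ 290 + 50 = 340, the angle opposite AB is not acute, so the smallest enclosing circle has AB as diameter.
Centre = midpoint of AB = (-7, 1), r² = 500/4 = 125.
r = √125 ≈ 11.18.

11.18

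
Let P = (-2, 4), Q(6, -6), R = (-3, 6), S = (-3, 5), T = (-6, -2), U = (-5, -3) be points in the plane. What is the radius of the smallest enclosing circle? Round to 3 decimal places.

7.505

By Welzl's lemma the MEC is supported by two points (diametrically opposite) or three points (on a circumcircle).
The minimum enclosing circle is determined by three boundary points: Q, R, T.
Their circumcentre is (23/18, -1/6) with r² = 9125/162.
The farthest remaining point U is at distance² 7685/162 ≤ 9125/162.
r = √(9125/162) ≈ 7.505.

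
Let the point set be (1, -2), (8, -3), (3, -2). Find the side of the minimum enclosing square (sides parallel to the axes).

The bounding box has width 7 and height 1.
An axis-aligned square enclosing the set must have side ≥ max(width, height).
So the minimum side is max(7, 1) = 7.

7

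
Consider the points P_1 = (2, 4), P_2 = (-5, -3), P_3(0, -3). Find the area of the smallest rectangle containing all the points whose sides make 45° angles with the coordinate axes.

35

In coordinates u = x + y, v = x − y the rectangle is axis-aligned; the map (x,y)→(u,v) scales areas by 2.
u-values: 6, -8, -3; range = 6 − (-8) = 14.
v-values: -2, -2, 3; range = 3 − (-2) = 5.
Area = (14 × 5) / 2 = 35.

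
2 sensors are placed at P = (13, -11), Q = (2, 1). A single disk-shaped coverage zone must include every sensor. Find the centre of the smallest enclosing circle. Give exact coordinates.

The smallest circle enclosing two points has them as diameter endpoints.
Centre = midpoint = (7.5, -5); r² = |PQ|²/4 = 265/4 = 66.25.
Centre = (7.5, -5).

(7.5, -5)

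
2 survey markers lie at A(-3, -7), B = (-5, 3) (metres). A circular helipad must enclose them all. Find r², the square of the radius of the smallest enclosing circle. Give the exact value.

26

The smallest circle enclosing two points has them as diameter endpoints.
Centre = midpoint = (-4, -2); r² = |AB|²/4 = 104/4 = 26.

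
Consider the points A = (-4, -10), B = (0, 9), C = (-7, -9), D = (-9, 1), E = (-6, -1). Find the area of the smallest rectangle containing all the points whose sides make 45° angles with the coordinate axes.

In coordinates u = x + y, v = x − y the rectangle is axis-aligned; the map (x,y)→(u,v) scales areas by 2.
u-values: -14, 9, -16, -8, -7; range = 9 − (-16) = 25.
v-values: 6, -9, 2, -10, -5; range = 6 − (-10) = 16.
Area = (25 × 16) / 2 = 200.

200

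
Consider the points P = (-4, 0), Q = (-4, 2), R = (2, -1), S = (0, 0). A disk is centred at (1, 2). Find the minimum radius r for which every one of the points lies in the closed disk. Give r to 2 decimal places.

The required radius is the distance from (1, 2) to the farthest point.
Squared distances: 29, 25, 10, 5.
Maximum is 29, attained at P.
r = √29 ≈ 5.39.

5.39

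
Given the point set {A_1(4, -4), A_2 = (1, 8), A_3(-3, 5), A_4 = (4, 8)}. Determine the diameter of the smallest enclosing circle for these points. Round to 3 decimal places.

A smallest enclosing disk is always determined by at most three of the input points on its boundary.
The minimum enclosing circle is determined by three boundary points: A_1, A_3, A_4.
Their circumcentre is (17/7, 2) with r² = 1885/49.
The farthest remaining point A_2 is at distance² 1864/49 ≤ 1885/49.
Diameter = 2r = 2√(1885/49) ≈ 12.405.

12.405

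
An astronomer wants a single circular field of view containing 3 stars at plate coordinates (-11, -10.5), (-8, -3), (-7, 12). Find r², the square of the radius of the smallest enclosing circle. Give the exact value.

130.5625

Call the three points A, B, C in the order given.
Side lengths²: AB² = 65.25, AC² = 522.25, BC² = 226.
Since AC² = 522.25 ≥ 226 + 65.25 = 291.25, the angle opposite AC is not acute, so the smallest enclosing circle has AC as diameter.
Centre = midpoint of AC = (-9, 0.75), r² = 522.25/4 = 130.5625.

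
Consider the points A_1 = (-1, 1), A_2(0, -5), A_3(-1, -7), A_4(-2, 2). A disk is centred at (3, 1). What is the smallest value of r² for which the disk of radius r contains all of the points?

80

The required radius is the distance from (3, 1) to the farthest point.
Squared distances: 16, 45, 80, 26.
Maximum is 80, attained at A_3.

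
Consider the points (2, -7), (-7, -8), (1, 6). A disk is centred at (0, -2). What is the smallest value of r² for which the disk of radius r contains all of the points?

85

The required radius is the distance from (0, -2) to the farthest point.
Squared distances: 29, 85, 65.
Maximum is 85, attained at (-7, -8).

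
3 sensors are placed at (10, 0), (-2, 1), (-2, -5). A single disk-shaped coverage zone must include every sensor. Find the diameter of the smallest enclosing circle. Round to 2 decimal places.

13.05

Call the three points A, B, C in the order given.
Side lengths²: AB² = 145, AC² = 169, BC² = 36.
Since AC² = 169 < 145 + 36 = 181, the triangle is acute, so the smallest enclosing circle is the circumcircle.
Circumcentre = (91/24, -2), r² = 24505/576.
Diameter = 2r = 2√(24505/576) ≈ 13.05.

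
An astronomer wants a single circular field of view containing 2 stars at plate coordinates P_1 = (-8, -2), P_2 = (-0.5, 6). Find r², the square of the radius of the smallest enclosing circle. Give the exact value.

30.0625

The smallest circle enclosing two points has them as diameter endpoints.
Centre = midpoint = (-4.25, 2); r² = |P_1P_2|²/4 = 120.25/4 = 30.0625.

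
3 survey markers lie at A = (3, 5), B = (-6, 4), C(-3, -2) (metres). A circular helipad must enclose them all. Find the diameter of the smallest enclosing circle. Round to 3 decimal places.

9.825

Side lengths²: AB² = 82, AC² = 85, BC² = 45.
Since AC² = 85 < 82 + 45 = 127, the triangle is acute, so the smallest enclosing circle is the circumcircle.
Circumcentre = (-49/38, 99/38), r² = 17425/722.
Diameter = 2r = 2√(17425/722) ≈ 9.825.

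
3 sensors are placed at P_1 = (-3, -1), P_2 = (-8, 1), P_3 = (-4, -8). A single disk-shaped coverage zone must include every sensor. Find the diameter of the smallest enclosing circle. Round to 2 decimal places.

Side lengths²: P_1P_2² = 29, P_1P_3² = 50, P_2P_3² = 97.
Since P_2P_3² = 97 ≥ 50 + 29 = 79, the angle opposite P_2P_3 is not acute, so the smallest enclosing circle has P_2P_3 as diameter.
Centre = midpoint of P_2P_3 = (-6, -3.5), r² = 97/4 = 24.25.
Diameter = 2r = 2√(24.25) ≈ 9.85.

9.85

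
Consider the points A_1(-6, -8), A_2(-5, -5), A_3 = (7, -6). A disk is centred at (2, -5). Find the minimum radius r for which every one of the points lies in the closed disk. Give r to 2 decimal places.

8.54

The required radius is the distance from (2, -5) to the farthest point.
Squared distances: 73, 49, 26.
Maximum is 73, attained at A_1.
r = √73 ≈ 8.54.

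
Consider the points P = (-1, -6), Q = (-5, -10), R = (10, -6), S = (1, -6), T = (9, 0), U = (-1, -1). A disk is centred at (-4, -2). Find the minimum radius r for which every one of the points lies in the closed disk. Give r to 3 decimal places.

The required radius is the distance from (-4, -2) to the farthest point.
Squared distances: 25, 65, 212, 41, 173, 10.
Maximum is 212, attained at R.
r = √212 ≈ 14.560.

14.560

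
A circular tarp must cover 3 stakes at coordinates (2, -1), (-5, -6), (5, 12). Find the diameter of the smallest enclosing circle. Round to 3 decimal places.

Call the three points A, B, C in the order given.
Side lengths²: AB² = 74, AC² = 178, BC² = 424.
Since BC² = 424 ≥ 178 + 74 = 252, the angle opposite BC is not acute, so the smallest enclosing circle has BC as diameter.
Centre = midpoint of BC = (0, 3), r² = 424/4 = 106.
Diameter = 2r = 2√106 ≈ 20.591.

20.591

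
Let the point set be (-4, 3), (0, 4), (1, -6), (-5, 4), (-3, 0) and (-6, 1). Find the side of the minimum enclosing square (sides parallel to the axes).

10

The bounding box has width 7 and height 10.
An axis-aligned square enclosing the set must have side ≥ max(width, height).
So the minimum side is max(7, 10) = 10.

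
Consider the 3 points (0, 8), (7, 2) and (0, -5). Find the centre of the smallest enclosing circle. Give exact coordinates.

Call the three points A, B, C in the order given.
Side lengths²: AB² = 85, AC² = 169, BC² = 98.
Since AC² = 169 < 98 + 85 = 183, the triangle is acute, so the smallest enclosing circle is the circumcircle.
Circumcentre = (0.5, 1.5), r² = 42.5.
Centre = (0.5, 1.5).

(0.5, 1.5)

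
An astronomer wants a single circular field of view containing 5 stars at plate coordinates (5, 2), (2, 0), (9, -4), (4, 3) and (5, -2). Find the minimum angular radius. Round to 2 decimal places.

The minimum enclosing circle of a finite set is fixed by two of the points (as a diameter) or three (as a circumcircle).
The minimum enclosing circle is determined by three boundary points: (2, 0), (9, -4), (4, 3).
Their circumcentre is (363/58, -39/58) with r² = 31265/1682.
The farthest remaining point (5, 2) is at distance² 14677/1682 ≤ 31265/1682.
r = √(31265/1682) ≈ 4.31.

4.31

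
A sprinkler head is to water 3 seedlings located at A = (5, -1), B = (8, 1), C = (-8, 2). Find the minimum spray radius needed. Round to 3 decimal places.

8.016

Side lengths²: AB² = 13, AC² = 178, BC² = 257.
Since BC² = 257 ≥ 178 + 13 = 191, the angle opposite BC is not acute, so the smallest enclosing circle has BC as diameter.
Centre = midpoint of BC = (0, 1.5), r² = 257/4 = 64.25.
r = √(64.25) ≈ 8.016.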